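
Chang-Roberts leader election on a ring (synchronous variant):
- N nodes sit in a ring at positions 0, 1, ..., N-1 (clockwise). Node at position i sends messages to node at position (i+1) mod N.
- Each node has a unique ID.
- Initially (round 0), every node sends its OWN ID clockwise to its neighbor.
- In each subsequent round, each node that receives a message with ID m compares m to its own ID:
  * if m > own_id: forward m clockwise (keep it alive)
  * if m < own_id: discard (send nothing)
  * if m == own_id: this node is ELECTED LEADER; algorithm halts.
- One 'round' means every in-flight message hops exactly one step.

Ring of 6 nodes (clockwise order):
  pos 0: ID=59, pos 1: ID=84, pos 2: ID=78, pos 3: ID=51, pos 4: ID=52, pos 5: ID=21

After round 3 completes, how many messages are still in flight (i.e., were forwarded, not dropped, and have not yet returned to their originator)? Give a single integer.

Round 1: pos1(id84) recv 59: drop; pos2(id78) recv 84: fwd; pos3(id51) recv 78: fwd; pos4(id52) recv 51: drop; pos5(id21) recv 52: fwd; pos0(id59) recv 21: drop
Round 2: pos3(id51) recv 84: fwd; pos4(id52) recv 78: fwd; pos0(id59) recv 52: drop
Round 3: pos4(id52) recv 84: fwd; pos5(id21) recv 78: fwd
After round 3: 2 messages still in flight

Answer: 2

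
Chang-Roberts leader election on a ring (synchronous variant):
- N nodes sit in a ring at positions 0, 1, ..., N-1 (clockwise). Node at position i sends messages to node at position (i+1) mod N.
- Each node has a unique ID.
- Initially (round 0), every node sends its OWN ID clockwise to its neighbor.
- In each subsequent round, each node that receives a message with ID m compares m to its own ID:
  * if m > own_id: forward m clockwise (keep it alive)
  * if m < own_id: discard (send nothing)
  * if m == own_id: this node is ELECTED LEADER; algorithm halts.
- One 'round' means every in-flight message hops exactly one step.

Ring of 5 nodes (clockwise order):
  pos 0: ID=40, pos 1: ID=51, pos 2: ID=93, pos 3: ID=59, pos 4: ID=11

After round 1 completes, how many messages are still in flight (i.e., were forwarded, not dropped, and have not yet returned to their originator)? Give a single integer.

Answer: 2

Derivation:
Round 1: pos1(id51) recv 40: drop; pos2(id93) recv 51: drop; pos3(id59) recv 93: fwd; pos4(id11) recv 59: fwd; pos0(id40) recv 11: drop
After round 1: 2 messages still in flight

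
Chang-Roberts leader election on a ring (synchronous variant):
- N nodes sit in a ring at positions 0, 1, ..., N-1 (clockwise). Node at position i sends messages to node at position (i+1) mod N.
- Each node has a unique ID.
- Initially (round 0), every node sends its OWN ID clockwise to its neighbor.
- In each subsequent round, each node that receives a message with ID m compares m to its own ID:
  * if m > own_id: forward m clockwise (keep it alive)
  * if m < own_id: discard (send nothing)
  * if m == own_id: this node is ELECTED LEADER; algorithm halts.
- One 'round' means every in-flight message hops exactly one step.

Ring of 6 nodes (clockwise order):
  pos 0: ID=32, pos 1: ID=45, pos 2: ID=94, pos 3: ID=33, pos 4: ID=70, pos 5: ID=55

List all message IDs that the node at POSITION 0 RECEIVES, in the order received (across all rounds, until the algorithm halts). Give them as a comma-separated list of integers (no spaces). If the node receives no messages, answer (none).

Round 1: pos1(id45) recv 32: drop; pos2(id94) recv 45: drop; pos3(id33) recv 94: fwd; pos4(id70) recv 33: drop; pos5(id55) recv 70: fwd; pos0(id32) recv 55: fwd
Round 2: pos4(id70) recv 94: fwd; pos0(id32) recv 70: fwd; pos1(id45) recv 55: fwd
Round 3: pos5(id55) recv 94: fwd; pos1(id45) recv 70: fwd; pos2(id94) recv 55: drop
Round 4: pos0(id32) recv 94: fwd; pos2(id94) recv 70: drop
Round 5: pos1(id45) recv 94: fwd
Round 6: pos2(id94) recv 94: ELECTED

Answer: 55,70,94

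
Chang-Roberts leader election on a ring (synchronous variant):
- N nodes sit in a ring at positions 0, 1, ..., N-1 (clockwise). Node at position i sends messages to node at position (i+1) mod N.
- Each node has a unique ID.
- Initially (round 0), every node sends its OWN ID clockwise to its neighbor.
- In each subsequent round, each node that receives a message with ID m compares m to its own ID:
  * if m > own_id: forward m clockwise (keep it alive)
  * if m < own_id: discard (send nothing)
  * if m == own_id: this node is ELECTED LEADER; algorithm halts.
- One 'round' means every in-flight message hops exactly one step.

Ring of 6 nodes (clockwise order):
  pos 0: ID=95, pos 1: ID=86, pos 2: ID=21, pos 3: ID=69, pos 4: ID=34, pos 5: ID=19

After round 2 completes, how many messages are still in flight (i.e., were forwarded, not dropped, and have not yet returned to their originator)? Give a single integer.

Round 1: pos1(id86) recv 95: fwd; pos2(id21) recv 86: fwd; pos3(id69) recv 21: drop; pos4(id34) recv 69: fwd; pos5(id19) recv 34: fwd; pos0(id95) recv 19: drop
Round 2: pos2(id21) recv 95: fwd; pos3(id69) recv 86: fwd; pos5(id19) recv 69: fwd; pos0(id95) recv 34: drop
After round 2: 3 messages still in flight

Answer: 3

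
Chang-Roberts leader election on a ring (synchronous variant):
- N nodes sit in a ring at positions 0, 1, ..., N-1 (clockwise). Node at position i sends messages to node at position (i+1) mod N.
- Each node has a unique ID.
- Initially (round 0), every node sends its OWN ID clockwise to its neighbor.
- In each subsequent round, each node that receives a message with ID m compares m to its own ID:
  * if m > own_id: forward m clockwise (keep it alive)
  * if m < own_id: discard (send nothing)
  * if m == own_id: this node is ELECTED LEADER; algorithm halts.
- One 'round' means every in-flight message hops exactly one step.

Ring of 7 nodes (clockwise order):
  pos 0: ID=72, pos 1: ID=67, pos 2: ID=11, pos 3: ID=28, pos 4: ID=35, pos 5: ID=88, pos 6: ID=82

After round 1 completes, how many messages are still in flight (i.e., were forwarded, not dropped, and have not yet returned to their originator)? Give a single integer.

Round 1: pos1(id67) recv 72: fwd; pos2(id11) recv 67: fwd; pos3(id28) recv 11: drop; pos4(id35) recv 28: drop; pos5(id88) recv 35: drop; pos6(id82) recv 88: fwd; pos0(id72) recv 82: fwd
After round 1: 4 messages still in flight

Answer: 4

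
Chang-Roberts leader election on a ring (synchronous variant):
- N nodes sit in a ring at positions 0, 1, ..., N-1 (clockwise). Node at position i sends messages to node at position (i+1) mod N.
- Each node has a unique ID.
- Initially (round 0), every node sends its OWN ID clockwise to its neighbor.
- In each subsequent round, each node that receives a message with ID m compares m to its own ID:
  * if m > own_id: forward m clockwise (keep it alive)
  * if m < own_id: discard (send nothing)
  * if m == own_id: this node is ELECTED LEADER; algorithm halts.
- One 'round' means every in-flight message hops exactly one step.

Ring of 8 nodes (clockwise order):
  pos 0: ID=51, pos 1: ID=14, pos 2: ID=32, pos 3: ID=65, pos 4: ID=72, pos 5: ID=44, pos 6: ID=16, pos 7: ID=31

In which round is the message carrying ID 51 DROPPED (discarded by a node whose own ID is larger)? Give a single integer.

Answer: 3

Derivation:
Round 1: pos1(id14) recv 51: fwd; pos2(id32) recv 14: drop; pos3(id65) recv 32: drop; pos4(id72) recv 65: drop; pos5(id44) recv 72: fwd; pos6(id16) recv 44: fwd; pos7(id31) recv 16: drop; pos0(id51) recv 31: drop
Round 2: pos2(id32) recv 51: fwd; pos6(id16) recv 72: fwd; pos7(id31) recv 44: fwd
Round 3: pos3(id65) recv 51: drop; pos7(id31) recv 72: fwd; pos0(id51) recv 44: drop
Round 4: pos0(id51) recv 72: fwd
Round 5: pos1(id14) recv 72: fwd
Round 6: pos2(id32) recv 72: fwd
Round 7: pos3(id65) recv 72: fwd
Round 8: pos4(id72) recv 72: ELECTED
Message ID 51 originates at pos 0; dropped at pos 3 in round 3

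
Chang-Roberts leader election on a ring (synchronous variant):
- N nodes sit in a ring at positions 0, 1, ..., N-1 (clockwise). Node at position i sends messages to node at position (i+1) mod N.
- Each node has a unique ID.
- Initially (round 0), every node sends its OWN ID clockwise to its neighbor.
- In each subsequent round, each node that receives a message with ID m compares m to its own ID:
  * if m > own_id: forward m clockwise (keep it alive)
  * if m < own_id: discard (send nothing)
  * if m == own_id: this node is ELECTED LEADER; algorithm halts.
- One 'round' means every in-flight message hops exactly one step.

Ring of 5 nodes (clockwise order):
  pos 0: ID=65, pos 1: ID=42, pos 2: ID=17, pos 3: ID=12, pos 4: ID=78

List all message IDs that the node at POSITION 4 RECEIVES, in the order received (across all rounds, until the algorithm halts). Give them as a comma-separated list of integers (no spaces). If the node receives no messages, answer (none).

Round 1: pos1(id42) recv 65: fwd; pos2(id17) recv 42: fwd; pos3(id12) recv 17: fwd; pos4(id78) recv 12: drop; pos0(id65) recv 78: fwd
Round 2: pos2(id17) recv 65: fwd; pos3(id12) recv 42: fwd; pos4(id78) recv 17: drop; pos1(id42) recv 78: fwd
Round 3: pos3(id12) recv 65: fwd; pos4(id78) recv 42: drop; pos2(id17) recv 78: fwd
Round 4: pos4(id78) recv 65: drop; pos3(id12) recv 78: fwd
Round 5: pos4(id78) recv 78: ELECTED

Answer: 12,17,42,65,78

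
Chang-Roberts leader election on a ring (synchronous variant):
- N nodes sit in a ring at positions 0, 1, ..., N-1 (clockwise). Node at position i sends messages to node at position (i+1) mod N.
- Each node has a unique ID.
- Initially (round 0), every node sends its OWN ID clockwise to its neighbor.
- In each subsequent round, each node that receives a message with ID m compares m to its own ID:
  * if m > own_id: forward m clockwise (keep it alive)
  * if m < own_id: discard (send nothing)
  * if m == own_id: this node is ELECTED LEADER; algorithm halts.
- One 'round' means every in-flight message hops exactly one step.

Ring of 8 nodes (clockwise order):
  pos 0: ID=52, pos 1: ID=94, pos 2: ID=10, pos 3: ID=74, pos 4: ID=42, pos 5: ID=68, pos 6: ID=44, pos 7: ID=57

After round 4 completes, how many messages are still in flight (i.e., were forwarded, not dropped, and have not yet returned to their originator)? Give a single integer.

Round 1: pos1(id94) recv 52: drop; pos2(id10) recv 94: fwd; pos3(id74) recv 10: drop; pos4(id42) recv 74: fwd; pos5(id68) recv 42: drop; pos6(id44) recv 68: fwd; pos7(id57) recv 44: drop; pos0(id52) recv 57: fwd
Round 2: pos3(id74) recv 94: fwd; pos5(id68) recv 74: fwd; pos7(id57) recv 68: fwd; pos1(id94) recv 57: drop
Round 3: pos4(id42) recv 94: fwd; pos6(id44) recv 74: fwd; pos0(id52) recv 68: fwd
Round 4: pos5(id68) recv 94: fwd; pos7(id57) recv 74: fwd; pos1(id94) recv 68: drop
After round 4: 2 messages still in flight

Answer: 2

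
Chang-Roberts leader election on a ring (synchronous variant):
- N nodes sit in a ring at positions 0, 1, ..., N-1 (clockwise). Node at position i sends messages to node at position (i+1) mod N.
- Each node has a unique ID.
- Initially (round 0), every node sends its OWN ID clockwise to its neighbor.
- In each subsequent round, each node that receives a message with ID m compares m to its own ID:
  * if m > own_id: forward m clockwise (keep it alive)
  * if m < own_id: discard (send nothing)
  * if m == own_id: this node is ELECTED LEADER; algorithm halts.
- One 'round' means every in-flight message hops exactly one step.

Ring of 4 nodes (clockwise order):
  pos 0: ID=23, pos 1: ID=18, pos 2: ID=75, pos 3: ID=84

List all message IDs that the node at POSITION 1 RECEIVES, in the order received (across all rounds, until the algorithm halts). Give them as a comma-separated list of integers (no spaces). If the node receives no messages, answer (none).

Round 1: pos1(id18) recv 23: fwd; pos2(id75) recv 18: drop; pos3(id84) recv 75: drop; pos0(id23) recv 84: fwd
Round 2: pos2(id75) recv 23: drop; pos1(id18) recv 84: fwd
Round 3: pos2(id75) recv 84: fwd
Round 4: pos3(id84) recv 84: ELECTED

Answer: 23,84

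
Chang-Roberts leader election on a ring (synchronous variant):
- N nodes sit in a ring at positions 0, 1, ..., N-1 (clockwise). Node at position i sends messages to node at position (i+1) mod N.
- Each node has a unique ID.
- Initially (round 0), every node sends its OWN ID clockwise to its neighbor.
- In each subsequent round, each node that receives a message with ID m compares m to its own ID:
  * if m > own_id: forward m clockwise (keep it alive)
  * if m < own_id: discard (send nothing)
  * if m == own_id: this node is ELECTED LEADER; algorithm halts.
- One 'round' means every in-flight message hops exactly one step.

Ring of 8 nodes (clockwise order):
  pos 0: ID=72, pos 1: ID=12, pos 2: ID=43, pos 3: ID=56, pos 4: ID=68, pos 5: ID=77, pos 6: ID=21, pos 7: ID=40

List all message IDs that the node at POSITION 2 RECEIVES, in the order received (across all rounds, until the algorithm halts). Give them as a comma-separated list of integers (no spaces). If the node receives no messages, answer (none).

Round 1: pos1(id12) recv 72: fwd; pos2(id43) recv 12: drop; pos3(id56) recv 43: drop; pos4(id68) recv 56: drop; pos5(id77) recv 68: drop; pos6(id21) recv 77: fwd; pos7(id40) recv 21: drop; pos0(id72) recv 40: drop
Round 2: pos2(id43) recv 72: fwd; pos7(id40) recv 77: fwd
Round 3: pos3(id56) recv 72: fwd; pos0(id72) recv 77: fwd
Round 4: pos4(id68) recv 72: fwd; pos1(id12) recv 77: fwd
Round 5: pos5(id77) recv 72: drop; pos2(id43) recv 77: fwd
Round 6: pos3(id56) recv 77: fwd
Round 7: pos4(id68) recv 77: fwd
Round 8: pos5(id77) recv 77: ELECTED

Answer: 12,72,77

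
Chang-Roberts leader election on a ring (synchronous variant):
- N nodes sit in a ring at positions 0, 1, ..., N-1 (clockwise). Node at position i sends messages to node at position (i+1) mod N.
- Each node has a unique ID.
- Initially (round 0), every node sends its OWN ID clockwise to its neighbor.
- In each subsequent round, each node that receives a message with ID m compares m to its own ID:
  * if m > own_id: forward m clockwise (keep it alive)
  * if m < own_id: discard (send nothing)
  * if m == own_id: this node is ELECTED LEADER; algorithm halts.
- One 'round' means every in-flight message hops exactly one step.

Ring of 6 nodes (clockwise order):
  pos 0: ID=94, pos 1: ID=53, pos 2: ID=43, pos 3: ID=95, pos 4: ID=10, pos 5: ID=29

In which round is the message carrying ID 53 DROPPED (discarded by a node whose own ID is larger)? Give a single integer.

Round 1: pos1(id53) recv 94: fwd; pos2(id43) recv 53: fwd; pos3(id95) recv 43: drop; pos4(id10) recv 95: fwd; pos5(id29) recv 10: drop; pos0(id94) recv 29: drop
Round 2: pos2(id43) recv 94: fwd; pos3(id95) recv 53: drop; pos5(id29) recv 95: fwd
Round 3: pos3(id95) recv 94: drop; pos0(id94) recv 95: fwd
Round 4: pos1(id53) recv 95: fwd
Round 5: pos2(id43) recv 95: fwd
Round 6: pos3(id95) recv 95: ELECTED
Message ID 53 originates at pos 1; dropped at pos 3 in round 2

Answer: 2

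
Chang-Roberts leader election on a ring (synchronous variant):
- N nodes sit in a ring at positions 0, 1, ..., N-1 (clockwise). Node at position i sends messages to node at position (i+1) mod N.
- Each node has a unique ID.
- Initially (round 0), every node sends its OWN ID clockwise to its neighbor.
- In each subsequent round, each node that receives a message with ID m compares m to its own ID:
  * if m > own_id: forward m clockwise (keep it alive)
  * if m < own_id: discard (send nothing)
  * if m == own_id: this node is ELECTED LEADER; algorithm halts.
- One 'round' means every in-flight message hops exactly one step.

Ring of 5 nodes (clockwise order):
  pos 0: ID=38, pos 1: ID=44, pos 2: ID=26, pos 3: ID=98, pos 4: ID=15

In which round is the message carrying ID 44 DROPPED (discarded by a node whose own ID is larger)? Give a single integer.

Answer: 2

Derivation:
Round 1: pos1(id44) recv 38: drop; pos2(id26) recv 44: fwd; pos3(id98) recv 26: drop; pos4(id15) recv 98: fwd; pos0(id38) recv 15: drop
Round 2: pos3(id98) recv 44: drop; pos0(id38) recv 98: fwd
Round 3: pos1(id44) recv 98: fwd
Round 4: pos2(id26) recv 98: fwd
Round 5: pos3(id98) recv 98: ELECTED
Message ID 44 originates at pos 1; dropped at pos 3 in round 2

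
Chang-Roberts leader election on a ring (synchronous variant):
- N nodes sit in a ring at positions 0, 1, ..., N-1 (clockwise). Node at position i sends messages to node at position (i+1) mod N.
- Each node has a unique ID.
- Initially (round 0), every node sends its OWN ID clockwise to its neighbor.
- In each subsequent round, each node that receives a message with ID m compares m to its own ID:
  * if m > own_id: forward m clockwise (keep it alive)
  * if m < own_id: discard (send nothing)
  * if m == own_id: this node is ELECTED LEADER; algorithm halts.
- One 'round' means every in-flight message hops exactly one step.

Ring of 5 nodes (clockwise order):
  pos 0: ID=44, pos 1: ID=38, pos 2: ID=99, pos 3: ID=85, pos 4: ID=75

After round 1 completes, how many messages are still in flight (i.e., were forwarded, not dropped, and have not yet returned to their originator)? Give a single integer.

Round 1: pos1(id38) recv 44: fwd; pos2(id99) recv 38: drop; pos3(id85) recv 99: fwd; pos4(id75) recv 85: fwd; pos0(id44) recv 75: fwd
After round 1: 4 messages still in flight

Answer: 4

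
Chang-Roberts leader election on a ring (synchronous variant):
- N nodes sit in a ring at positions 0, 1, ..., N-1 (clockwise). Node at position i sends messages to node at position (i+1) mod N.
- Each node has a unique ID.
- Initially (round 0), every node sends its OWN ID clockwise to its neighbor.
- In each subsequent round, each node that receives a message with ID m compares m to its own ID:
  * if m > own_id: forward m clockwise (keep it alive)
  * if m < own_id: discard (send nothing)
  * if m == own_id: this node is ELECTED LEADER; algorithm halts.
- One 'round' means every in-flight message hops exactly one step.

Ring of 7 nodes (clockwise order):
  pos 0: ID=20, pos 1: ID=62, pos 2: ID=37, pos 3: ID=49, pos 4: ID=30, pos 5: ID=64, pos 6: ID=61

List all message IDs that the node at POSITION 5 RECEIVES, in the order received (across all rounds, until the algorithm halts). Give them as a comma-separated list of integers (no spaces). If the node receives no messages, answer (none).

Answer: 30,49,62,64

Derivation:
Round 1: pos1(id62) recv 20: drop; pos2(id37) recv 62: fwd; pos3(id49) recv 37: drop; pos4(id30) recv 49: fwd; pos5(id64) recv 30: drop; pos6(id61) recv 64: fwd; pos0(id20) recv 61: fwd
Round 2: pos3(id49) recv 62: fwd; pos5(id64) recv 49: drop; pos0(id20) recv 64: fwd; pos1(id62) recv 61: drop
Round 3: pos4(id30) recv 62: fwd; pos1(id62) recv 64: fwd
Round 4: pos5(id64) recv 62: drop; pos2(id37) recv 64: fwd
Round 5: pos3(id49) recv 64: fwd
Round 6: pos4(id30) recv 64: fwd
Round 7: pos5(id64) recv 64: ELECTED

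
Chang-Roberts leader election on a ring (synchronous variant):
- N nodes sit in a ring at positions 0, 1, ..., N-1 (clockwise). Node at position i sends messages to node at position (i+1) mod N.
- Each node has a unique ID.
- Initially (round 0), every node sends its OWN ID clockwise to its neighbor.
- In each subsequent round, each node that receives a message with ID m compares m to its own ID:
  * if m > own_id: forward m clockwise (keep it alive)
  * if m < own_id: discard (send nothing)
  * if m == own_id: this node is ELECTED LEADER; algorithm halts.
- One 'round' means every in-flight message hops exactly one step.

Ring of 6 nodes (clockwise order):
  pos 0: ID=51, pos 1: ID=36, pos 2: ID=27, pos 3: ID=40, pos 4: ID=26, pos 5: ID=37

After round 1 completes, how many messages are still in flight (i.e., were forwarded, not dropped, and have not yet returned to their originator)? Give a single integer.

Round 1: pos1(id36) recv 51: fwd; pos2(id27) recv 36: fwd; pos3(id40) recv 27: drop; pos4(id26) recv 40: fwd; pos5(id37) recv 26: drop; pos0(id51) recv 37: drop
After round 1: 3 messages still in flight

Answer: 3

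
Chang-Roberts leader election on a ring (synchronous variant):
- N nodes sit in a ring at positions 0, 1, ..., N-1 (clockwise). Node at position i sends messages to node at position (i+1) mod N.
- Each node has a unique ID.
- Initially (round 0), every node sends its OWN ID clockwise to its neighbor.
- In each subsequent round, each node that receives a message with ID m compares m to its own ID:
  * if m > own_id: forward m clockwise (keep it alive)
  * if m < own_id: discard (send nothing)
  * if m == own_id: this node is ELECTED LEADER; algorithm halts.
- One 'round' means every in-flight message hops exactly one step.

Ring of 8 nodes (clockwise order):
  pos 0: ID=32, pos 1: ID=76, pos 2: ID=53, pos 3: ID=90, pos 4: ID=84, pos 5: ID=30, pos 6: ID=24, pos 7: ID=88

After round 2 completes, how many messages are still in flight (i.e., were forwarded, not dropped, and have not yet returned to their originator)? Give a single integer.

Round 1: pos1(id76) recv 32: drop; pos2(id53) recv 76: fwd; pos3(id90) recv 53: drop; pos4(id84) recv 90: fwd; pos5(id30) recv 84: fwd; pos6(id24) recv 30: fwd; pos7(id88) recv 24: drop; pos0(id32) recv 88: fwd
Round 2: pos3(id90) recv 76: drop; pos5(id30) recv 90: fwd; pos6(id24) recv 84: fwd; pos7(id88) recv 30: drop; pos1(id76) recv 88: fwd
After round 2: 3 messages still in flight

Answer: 3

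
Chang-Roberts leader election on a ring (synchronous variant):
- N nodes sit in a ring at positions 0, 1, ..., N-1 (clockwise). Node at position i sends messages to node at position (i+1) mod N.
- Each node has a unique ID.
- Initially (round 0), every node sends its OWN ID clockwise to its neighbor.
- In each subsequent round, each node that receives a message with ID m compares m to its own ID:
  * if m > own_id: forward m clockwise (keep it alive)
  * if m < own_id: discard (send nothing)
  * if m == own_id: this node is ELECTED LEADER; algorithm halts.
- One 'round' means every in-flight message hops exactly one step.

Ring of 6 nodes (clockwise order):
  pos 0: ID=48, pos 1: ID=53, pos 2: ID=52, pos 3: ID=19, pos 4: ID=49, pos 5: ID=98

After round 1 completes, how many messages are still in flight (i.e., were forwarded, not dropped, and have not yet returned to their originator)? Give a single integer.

Answer: 3

Derivation:
Round 1: pos1(id53) recv 48: drop; pos2(id52) recv 53: fwd; pos3(id19) recv 52: fwd; pos4(id49) recv 19: drop; pos5(id98) recv 49: drop; pos0(id48) recv 98: fwd
After round 1: 3 messages still in flight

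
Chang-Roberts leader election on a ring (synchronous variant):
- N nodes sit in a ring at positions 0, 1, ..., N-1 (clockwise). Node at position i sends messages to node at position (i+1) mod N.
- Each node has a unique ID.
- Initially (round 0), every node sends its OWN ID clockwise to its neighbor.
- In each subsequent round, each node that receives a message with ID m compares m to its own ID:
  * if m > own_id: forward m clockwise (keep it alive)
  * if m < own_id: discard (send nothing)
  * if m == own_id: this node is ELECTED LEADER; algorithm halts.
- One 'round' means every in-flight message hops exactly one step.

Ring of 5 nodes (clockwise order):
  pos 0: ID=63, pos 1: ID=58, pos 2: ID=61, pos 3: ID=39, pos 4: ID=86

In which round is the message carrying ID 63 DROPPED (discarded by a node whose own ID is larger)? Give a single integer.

Round 1: pos1(id58) recv 63: fwd; pos2(id61) recv 58: drop; pos3(id39) recv 61: fwd; pos4(id86) recv 39: drop; pos0(id63) recv 86: fwd
Round 2: pos2(id61) recv 63: fwd; pos4(id86) recv 61: drop; pos1(id58) recv 86: fwd
Round 3: pos3(id39) recv 63: fwd; pos2(id61) recv 86: fwd
Round 4: pos4(id86) recv 63: drop; pos3(id39) recv 86: fwd
Round 5: pos4(id86) recv 86: ELECTED
Message ID 63 originates at pos 0; dropped at pos 4 in round 4

Answer: 4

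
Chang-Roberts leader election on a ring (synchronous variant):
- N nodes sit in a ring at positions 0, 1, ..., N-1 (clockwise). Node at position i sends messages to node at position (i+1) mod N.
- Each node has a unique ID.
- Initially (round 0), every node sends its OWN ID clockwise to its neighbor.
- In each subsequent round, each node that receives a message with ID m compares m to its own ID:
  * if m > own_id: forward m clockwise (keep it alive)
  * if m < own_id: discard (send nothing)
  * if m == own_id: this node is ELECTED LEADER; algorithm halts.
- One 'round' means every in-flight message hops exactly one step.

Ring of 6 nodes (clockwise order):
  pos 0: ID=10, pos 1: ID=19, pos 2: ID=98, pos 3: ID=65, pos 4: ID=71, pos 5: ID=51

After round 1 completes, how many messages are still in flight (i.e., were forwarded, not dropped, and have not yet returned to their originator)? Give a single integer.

Round 1: pos1(id19) recv 10: drop; pos2(id98) recv 19: drop; pos3(id65) recv 98: fwd; pos4(id71) recv 65: drop; pos5(id51) recv 71: fwd; pos0(id10) recv 51: fwd
After round 1: 3 messages still in flight

Answer: 3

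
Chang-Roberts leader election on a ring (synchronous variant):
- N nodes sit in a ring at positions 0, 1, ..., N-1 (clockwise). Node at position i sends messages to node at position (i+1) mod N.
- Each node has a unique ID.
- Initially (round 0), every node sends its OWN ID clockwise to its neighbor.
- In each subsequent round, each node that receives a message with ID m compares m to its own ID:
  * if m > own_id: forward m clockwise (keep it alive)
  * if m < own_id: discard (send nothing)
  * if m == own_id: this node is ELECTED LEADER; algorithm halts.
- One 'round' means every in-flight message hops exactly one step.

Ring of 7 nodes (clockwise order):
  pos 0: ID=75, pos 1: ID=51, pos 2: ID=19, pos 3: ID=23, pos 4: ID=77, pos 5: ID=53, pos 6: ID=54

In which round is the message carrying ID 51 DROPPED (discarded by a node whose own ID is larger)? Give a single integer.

Round 1: pos1(id51) recv 75: fwd; pos2(id19) recv 51: fwd; pos3(id23) recv 19: drop; pos4(id77) recv 23: drop; pos5(id53) recv 77: fwd; pos6(id54) recv 53: drop; pos0(id75) recv 54: drop
Round 2: pos2(id19) recv 75: fwd; pos3(id23) recv 51: fwd; pos6(id54) recv 77: fwd
Round 3: pos3(id23) recv 75: fwd; pos4(id77) recv 51: drop; pos0(id75) recv 77: fwd
Round 4: pos4(id77) recv 75: drop; pos1(id51) recv 77: fwd
Round 5: pos2(id19) recv 77: fwd
Round 6: pos3(id23) recv 77: fwd
Round 7: pos4(id77) recv 77: ELECTED
Message ID 51 originates at pos 1; dropped at pos 4 in round 3

Answer: 3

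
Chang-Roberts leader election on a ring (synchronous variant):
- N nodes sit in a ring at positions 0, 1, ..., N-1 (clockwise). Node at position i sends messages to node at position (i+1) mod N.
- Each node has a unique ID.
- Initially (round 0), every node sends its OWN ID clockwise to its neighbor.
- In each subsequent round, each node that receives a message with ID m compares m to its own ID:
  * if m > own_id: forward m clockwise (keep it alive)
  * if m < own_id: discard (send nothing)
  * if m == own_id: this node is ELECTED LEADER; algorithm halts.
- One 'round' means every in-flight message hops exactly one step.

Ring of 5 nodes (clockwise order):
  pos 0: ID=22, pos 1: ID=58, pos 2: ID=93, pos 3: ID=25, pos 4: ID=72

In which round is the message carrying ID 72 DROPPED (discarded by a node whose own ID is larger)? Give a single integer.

Answer: 3

Derivation:
Round 1: pos1(id58) recv 22: drop; pos2(id93) recv 58: drop; pos3(id25) recv 93: fwd; pos4(id72) recv 25: drop; pos0(id22) recv 72: fwd
Round 2: pos4(id72) recv 93: fwd; pos1(id58) recv 72: fwd
Round 3: pos0(id22) recv 93: fwd; pos2(id93) recv 72: drop
Round 4: pos1(id58) recv 93: fwd
Round 5: pos2(id93) recv 93: ELECTED
Message ID 72 originates at pos 4; dropped at pos 2 in round 3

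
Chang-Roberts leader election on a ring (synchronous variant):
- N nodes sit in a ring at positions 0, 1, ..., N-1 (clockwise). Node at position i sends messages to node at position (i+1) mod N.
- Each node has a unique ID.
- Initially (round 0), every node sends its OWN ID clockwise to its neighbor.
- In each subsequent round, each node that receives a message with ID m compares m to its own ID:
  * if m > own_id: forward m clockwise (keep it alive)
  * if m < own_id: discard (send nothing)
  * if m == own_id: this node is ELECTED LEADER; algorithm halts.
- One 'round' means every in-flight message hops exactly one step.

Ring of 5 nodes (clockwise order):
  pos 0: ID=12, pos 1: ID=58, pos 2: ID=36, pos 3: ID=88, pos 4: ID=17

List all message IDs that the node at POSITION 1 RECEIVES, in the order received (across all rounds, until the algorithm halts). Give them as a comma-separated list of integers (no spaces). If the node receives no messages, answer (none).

Answer: 12,17,88

Derivation:
Round 1: pos1(id58) recv 12: drop; pos2(id36) recv 58: fwd; pos3(id88) recv 36: drop; pos4(id17) recv 88: fwd; pos0(id12) recv 17: fwd
Round 2: pos3(id88) recv 58: drop; pos0(id12) recv 88: fwd; pos1(id58) recv 17: drop
Round 3: pos1(id58) recv 88: fwd
Round 4: pos2(id36) recv 88: fwd
Round 5: pos3(id88) recv 88: ELECTED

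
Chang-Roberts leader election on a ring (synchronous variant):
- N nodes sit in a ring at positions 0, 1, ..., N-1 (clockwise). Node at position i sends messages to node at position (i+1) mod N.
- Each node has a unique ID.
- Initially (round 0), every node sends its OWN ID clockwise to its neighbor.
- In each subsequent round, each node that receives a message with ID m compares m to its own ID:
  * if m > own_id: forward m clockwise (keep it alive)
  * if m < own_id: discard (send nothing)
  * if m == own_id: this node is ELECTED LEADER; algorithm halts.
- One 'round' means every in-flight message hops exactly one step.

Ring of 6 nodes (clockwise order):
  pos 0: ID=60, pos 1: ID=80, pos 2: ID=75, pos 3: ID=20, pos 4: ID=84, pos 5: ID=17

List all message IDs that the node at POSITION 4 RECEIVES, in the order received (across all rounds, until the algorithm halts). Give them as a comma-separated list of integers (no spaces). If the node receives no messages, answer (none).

Answer: 20,75,80,84

Derivation:
Round 1: pos1(id80) recv 60: drop; pos2(id75) recv 80: fwd; pos3(id20) recv 75: fwd; pos4(id84) recv 20: drop; pos5(id17) recv 84: fwd; pos0(id60) recv 17: drop
Round 2: pos3(id20) recv 80: fwd; pos4(id84) recv 75: drop; pos0(id60) recv 84: fwd
Round 3: pos4(id84) recv 80: drop; pos1(id80) recv 84: fwd
Round 4: pos2(id75) recv 84: fwd
Round 5: pos3(id20) recv 84: fwd
Round 6: pos4(id84) recv 84: ELECTED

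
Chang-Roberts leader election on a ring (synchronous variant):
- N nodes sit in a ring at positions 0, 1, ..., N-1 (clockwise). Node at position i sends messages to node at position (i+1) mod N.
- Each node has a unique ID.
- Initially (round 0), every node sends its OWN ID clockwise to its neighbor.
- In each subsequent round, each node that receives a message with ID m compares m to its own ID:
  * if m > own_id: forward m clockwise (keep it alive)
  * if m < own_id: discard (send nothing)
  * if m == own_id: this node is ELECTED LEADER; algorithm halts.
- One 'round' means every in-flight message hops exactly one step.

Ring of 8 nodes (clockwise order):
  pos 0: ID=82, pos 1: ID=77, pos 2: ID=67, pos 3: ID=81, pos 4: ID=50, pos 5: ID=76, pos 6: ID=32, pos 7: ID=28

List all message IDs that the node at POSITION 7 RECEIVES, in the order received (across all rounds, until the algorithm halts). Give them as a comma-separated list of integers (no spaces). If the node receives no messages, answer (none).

Round 1: pos1(id77) recv 82: fwd; pos2(id67) recv 77: fwd; pos3(id81) recv 67: drop; pos4(id50) recv 81: fwd; pos5(id76) recv 50: drop; pos6(id32) recv 76: fwd; pos7(id28) recv 32: fwd; pos0(id82) recv 28: drop
Round 2: pos2(id67) recv 82: fwd; pos3(id81) recv 77: drop; pos5(id76) recv 81: fwd; pos7(id28) recv 76: fwd; pos0(id82) recv 32: drop
Round 3: pos3(id81) recv 82: fwd; pos6(id32) recv 81: fwd; pos0(id82) recv 76: drop
Round 4: pos4(id50) recv 82: fwd; pos7(id28) recv 81: fwd
Round 5: pos5(id76) recv 82: fwd; pos0(id82) recv 81: drop
Round 6: pos6(id32) recv 82: fwd
Round 7: pos7(id28) recv 82: fwd
Round 8: pos0(id82) recv 82: ELECTED

Answer: 32,76,81,82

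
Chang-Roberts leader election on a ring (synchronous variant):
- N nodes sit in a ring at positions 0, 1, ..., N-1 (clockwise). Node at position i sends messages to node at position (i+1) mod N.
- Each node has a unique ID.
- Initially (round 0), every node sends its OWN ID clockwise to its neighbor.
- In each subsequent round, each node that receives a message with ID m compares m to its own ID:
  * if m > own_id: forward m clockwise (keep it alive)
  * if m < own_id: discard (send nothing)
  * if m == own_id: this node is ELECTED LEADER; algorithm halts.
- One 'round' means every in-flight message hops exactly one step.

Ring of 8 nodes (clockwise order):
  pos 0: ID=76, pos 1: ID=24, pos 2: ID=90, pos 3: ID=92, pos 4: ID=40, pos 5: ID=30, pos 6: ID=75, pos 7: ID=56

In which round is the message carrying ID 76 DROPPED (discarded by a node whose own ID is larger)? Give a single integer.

Round 1: pos1(id24) recv 76: fwd; pos2(id90) recv 24: drop; pos3(id92) recv 90: drop; pos4(id40) recv 92: fwd; pos5(id30) recv 40: fwd; pos6(id75) recv 30: drop; pos7(id56) recv 75: fwd; pos0(id76) recv 56: drop
Round 2: pos2(id90) recv 76: drop; pos5(id30) recv 92: fwd; pos6(id75) recv 40: drop; pos0(id76) recv 75: drop
Round 3: pos6(id75) recv 92: fwd
Round 4: pos7(id56) recv 92: fwd
Round 5: pos0(id76) recv 92: fwd
Round 6: pos1(id24) recv 92: fwd
Round 7: pos2(id90) recv 92: fwd
Round 8: pos3(id92) recv 92: ELECTED
Message ID 76 originates at pos 0; dropped at pos 2 in round 2

Answer: 2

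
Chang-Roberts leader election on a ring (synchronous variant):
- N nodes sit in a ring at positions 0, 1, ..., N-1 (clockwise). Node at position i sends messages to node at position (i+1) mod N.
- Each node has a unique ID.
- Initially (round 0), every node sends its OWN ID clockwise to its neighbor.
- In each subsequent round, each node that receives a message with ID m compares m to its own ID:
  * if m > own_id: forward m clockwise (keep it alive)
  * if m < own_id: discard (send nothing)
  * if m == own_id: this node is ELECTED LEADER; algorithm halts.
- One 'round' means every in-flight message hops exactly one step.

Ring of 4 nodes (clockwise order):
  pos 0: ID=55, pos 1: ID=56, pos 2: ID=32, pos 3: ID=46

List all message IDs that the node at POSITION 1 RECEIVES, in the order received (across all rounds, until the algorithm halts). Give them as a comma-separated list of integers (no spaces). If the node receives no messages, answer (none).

Answer: 55,56

Derivation:
Round 1: pos1(id56) recv 55: drop; pos2(id32) recv 56: fwd; pos3(id46) recv 32: drop; pos0(id55) recv 46: drop
Round 2: pos3(id46) recv 56: fwd
Round 3: pos0(id55) recv 56: fwd
Round 4: pos1(id56) recv 56: ELECTED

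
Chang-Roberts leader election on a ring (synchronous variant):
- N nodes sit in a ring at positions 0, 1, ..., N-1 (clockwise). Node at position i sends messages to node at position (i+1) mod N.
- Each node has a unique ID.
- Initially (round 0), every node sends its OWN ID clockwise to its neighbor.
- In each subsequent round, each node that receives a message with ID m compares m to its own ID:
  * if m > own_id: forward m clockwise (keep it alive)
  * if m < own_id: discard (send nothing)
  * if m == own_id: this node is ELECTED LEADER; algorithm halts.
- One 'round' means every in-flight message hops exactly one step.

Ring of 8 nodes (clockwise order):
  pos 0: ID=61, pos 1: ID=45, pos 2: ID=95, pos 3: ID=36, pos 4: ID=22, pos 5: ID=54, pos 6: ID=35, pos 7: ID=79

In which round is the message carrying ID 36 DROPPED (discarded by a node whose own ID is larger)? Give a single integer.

Answer: 2

Derivation:
Round 1: pos1(id45) recv 61: fwd; pos2(id95) recv 45: drop; pos3(id36) recv 95: fwd; pos4(id22) recv 36: fwd; pos5(id54) recv 22: drop; pos6(id35) recv 54: fwd; pos7(id79) recv 35: drop; pos0(id61) recv 79: fwd
Round 2: pos2(id95) recv 61: drop; pos4(id22) recv 95: fwd; pos5(id54) recv 36: drop; pos7(id79) recv 54: drop; pos1(id45) recv 79: fwd
Round 3: pos5(id54) recv 95: fwd; pos2(id95) recv 79: drop
Round 4: pos6(id35) recv 95: fwd
Round 5: pos7(id79) recv 95: fwd
Round 6: pos0(id61) recv 95: fwd
Round 7: pos1(id45) recv 95: fwd
Round 8: pos2(id95) recv 95: ELECTED
Message ID 36 originates at pos 3; dropped at pos 5 in round 2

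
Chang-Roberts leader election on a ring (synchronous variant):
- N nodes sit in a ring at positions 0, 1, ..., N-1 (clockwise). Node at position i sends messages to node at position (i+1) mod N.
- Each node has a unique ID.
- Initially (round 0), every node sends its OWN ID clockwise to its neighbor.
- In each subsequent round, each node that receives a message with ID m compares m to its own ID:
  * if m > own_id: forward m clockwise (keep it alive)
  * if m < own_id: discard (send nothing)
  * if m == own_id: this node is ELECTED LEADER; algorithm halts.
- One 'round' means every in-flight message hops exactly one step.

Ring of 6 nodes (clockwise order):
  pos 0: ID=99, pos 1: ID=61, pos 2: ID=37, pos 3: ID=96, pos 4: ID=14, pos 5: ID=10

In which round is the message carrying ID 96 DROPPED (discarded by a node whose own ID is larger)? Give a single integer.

Round 1: pos1(id61) recv 99: fwd; pos2(id37) recv 61: fwd; pos3(id96) recv 37: drop; pos4(id14) recv 96: fwd; pos5(id10) recv 14: fwd; pos0(id99) recv 10: drop
Round 2: pos2(id37) recv 99: fwd; pos3(id96) recv 61: drop; pos5(id10) recv 96: fwd; pos0(id99) recv 14: drop
Round 3: pos3(id96) recv 99: fwd; pos0(id99) recv 96: drop
Round 4: pos4(id14) recv 99: fwd
Round 5: pos5(id10) recv 99: fwd
Round 6: pos0(id99) recv 99: ELECTED
Message ID 96 originates at pos 3; dropped at pos 0 in round 3

Answer: 3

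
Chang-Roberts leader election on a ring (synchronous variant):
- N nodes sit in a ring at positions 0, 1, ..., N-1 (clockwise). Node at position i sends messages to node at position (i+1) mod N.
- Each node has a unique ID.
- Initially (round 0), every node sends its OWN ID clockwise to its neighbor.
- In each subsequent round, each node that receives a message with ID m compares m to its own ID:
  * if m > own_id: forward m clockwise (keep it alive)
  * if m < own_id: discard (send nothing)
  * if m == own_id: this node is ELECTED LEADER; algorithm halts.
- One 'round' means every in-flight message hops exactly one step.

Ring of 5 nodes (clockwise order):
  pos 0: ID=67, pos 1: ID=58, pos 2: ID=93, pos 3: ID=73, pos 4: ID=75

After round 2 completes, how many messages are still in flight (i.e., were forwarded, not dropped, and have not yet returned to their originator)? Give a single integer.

Round 1: pos1(id58) recv 67: fwd; pos2(id93) recv 58: drop; pos3(id73) recv 93: fwd; pos4(id75) recv 73: drop; pos0(id67) recv 75: fwd
Round 2: pos2(id93) recv 67: drop; pos4(id75) recv 93: fwd; pos1(id58) recv 75: fwd
After round 2: 2 messages still in flight

Answer: 2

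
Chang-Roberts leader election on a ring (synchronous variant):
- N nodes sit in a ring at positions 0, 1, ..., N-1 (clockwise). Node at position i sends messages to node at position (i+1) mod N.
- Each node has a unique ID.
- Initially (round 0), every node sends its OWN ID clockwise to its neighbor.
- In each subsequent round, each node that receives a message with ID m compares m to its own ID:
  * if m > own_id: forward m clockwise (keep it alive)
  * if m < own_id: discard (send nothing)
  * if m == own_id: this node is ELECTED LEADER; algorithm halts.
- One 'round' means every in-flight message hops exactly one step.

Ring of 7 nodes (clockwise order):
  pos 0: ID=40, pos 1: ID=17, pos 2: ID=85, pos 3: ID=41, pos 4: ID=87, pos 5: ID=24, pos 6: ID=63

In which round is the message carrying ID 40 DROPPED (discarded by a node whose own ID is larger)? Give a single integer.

Round 1: pos1(id17) recv 40: fwd; pos2(id85) recv 17: drop; pos3(id41) recv 85: fwd; pos4(id87) recv 41: drop; pos5(id24) recv 87: fwd; pos6(id63) recv 24: drop; pos0(id40) recv 63: fwd
Round 2: pos2(id85) recv 40: drop; pos4(id87) recv 85: drop; pos6(id63) recv 87: fwd; pos1(id17) recv 63: fwd
Round 3: pos0(id40) recv 87: fwd; pos2(id85) recv 63: drop
Round 4: pos1(id17) recv 87: fwd
Round 5: pos2(id85) recv 87: fwd
Round 6: pos3(id41) recv 87: fwd
Round 7: pos4(id87) recv 87: ELECTED
Message ID 40 originates at pos 0; dropped at pos 2 in round 2

Answer: 2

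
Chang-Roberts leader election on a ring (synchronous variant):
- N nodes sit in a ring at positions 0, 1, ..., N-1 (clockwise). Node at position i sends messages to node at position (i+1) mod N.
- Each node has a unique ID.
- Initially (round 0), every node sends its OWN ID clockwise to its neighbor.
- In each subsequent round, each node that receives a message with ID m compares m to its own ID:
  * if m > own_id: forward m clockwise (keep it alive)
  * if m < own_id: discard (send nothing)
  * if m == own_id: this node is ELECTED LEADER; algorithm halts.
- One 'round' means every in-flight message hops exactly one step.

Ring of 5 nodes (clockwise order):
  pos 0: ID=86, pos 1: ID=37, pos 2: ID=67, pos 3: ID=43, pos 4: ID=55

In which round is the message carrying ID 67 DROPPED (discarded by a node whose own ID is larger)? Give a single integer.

Round 1: pos1(id37) recv 86: fwd; pos2(id67) recv 37: drop; pos3(id43) recv 67: fwd; pos4(id55) recv 43: drop; pos0(id86) recv 55: drop
Round 2: pos2(id67) recv 86: fwd; pos4(id55) recv 67: fwd
Round 3: pos3(id43) recv 86: fwd; pos0(id86) recv 67: drop
Round 4: pos4(id55) recv 86: fwd
Round 5: pos0(id86) recv 86: ELECTED
Message ID 67 originates at pos 2; dropped at pos 0 in round 3

Answer: 3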